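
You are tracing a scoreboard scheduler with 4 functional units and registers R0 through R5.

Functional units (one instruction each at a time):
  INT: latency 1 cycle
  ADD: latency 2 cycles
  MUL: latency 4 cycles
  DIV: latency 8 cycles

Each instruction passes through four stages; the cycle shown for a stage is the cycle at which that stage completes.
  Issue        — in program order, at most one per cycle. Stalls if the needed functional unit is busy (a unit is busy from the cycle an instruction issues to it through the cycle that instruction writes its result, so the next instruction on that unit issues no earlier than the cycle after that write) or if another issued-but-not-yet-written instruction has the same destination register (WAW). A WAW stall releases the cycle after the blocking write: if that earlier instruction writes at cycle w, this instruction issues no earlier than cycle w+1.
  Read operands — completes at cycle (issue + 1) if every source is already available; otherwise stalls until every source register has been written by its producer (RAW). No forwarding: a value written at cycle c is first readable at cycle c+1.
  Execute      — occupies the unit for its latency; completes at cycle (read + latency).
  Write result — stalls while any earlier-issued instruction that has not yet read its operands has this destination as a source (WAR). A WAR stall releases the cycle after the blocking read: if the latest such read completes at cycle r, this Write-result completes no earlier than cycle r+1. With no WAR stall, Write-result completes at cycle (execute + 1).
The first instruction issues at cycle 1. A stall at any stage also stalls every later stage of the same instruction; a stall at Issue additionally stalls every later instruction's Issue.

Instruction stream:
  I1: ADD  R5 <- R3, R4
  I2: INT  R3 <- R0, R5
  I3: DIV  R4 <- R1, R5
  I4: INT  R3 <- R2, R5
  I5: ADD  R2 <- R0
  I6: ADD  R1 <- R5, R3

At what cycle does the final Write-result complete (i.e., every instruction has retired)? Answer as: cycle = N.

cycle = 19

I1  is:1  ro:2  ex:4  wr:5
I2  is:2  ro:6  ex:7  wr:8  — RAW R5: wait I1 write@5
I3  is:3  ro:6  ex:14  wr:15  — RAW R5: wait I1 write@5
I4  is:9  ro:10  ex:11  wr:12  — struct: INT busy until I2 writes@8
I5  is:10  ro:11  ex:13  wr:14
I6  is:15  ro:16  ex:18  wr:19  — struct: ADD busy until I5 writes@14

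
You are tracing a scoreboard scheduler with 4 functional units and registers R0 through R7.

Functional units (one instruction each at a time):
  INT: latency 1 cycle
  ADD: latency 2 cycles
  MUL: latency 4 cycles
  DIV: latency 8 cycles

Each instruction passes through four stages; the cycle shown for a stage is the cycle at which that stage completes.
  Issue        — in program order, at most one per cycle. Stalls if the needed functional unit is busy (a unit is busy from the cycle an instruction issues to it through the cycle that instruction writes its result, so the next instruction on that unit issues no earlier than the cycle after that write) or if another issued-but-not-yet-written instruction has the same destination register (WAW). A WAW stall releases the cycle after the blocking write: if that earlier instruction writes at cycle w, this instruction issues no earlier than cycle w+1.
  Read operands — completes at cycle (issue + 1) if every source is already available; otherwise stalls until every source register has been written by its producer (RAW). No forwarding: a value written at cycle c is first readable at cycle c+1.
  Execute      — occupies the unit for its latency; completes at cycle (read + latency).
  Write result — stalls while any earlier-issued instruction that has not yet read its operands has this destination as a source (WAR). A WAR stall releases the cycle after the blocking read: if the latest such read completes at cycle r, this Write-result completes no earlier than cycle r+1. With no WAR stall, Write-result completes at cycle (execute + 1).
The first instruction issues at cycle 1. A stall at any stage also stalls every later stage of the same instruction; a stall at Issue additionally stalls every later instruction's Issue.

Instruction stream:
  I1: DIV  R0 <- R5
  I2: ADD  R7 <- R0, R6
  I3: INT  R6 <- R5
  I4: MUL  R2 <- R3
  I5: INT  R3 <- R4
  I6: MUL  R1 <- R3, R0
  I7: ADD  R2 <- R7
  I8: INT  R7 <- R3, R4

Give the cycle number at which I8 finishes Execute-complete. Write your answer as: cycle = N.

1) issue 1, read 2, done 10, write 11
2) issue 2, read 12, done 14, write 15  <RAW R0: wait I1 write@11>
3) issue 3, read 4, done 5, write 13  <WAR R6: wait I2 read@12>
4) issue 4, read 5, done 9, write 10
5) issue 14, read 15, done 16, write 17  <struct: INT busy until I3 writes@13>
6) issue 15, read 18, done 22, write 23  <RAW R3: wait I5 write@17>
7) issue 16, read 17, done 19, write 20
8) issue 18, read 19, done 20, write 21  <struct: INT busy until I5 writes@17>

cycle = 20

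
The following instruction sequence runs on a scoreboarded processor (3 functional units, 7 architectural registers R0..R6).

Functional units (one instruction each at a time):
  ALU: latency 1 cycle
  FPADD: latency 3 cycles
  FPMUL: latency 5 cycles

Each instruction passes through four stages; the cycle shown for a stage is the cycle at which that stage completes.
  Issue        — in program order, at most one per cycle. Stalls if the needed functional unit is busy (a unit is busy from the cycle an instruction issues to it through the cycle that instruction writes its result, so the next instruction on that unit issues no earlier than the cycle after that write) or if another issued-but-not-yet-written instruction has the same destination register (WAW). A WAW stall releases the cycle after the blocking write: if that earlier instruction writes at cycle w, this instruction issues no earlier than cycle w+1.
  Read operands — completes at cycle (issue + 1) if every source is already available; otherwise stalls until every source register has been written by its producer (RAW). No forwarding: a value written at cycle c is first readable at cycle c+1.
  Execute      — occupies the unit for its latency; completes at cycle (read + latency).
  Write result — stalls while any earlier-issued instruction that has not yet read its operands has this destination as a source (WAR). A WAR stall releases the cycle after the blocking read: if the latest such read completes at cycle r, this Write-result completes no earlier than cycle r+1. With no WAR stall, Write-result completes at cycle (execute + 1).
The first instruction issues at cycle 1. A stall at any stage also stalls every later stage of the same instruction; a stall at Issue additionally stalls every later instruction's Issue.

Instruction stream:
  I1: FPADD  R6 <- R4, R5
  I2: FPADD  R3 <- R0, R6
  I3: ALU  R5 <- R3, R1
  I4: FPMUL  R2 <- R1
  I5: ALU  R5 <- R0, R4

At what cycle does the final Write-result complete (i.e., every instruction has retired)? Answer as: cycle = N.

cycle = 19

t=1  I1 issues→FPADD
t=2  I1 reads
t=5  I1 exec-done
t=6  I1 writes R6
t=7  I2 issues→FPADD
t=8  I2 reads · I3 issues→ALU
t=9  I4 issues→FPMUL
t=10  I4 reads
t=11  I2 exec-done
t=12  I2 writes R3
t=13  I3 reads
t=14  I3 exec-done
t=15  I3 writes R5 · I4 exec-done
t=16  I4 writes R2 · I5 issues→ALU
t=17  I5 reads
t=18  I5 exec-done
t=19  I5 writes R5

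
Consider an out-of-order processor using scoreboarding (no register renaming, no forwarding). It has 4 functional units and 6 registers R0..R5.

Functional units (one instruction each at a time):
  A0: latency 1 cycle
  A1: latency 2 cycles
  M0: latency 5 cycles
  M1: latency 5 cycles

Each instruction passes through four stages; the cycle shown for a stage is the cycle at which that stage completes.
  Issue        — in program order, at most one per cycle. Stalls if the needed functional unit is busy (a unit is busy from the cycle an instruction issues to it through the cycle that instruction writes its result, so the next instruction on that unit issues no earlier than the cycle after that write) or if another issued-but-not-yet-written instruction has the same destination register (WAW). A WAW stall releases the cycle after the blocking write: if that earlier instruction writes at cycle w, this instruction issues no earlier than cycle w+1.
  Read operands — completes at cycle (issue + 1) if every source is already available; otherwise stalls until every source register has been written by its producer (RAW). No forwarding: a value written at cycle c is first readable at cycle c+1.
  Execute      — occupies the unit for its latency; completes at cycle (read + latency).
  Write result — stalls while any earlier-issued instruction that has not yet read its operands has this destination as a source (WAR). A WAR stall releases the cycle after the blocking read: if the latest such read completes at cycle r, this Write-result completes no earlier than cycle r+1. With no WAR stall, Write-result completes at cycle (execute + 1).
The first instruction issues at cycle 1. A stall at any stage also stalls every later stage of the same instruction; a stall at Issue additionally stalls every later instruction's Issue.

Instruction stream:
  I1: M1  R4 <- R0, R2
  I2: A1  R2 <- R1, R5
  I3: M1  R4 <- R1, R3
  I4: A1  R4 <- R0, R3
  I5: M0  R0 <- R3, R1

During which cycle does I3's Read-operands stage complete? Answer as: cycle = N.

I1: IS=1 RO=2 EX=7 WR=8
I2: IS=2 RO=3 EX=5 WR=6
I3: IS=9 RO=10 EX=15 WR=16  [struct: M1 busy until I1 writes@8]
I4: IS=17 RO=18 EX=20 WR=21  [WAW R4: wait I3 write@16]
I5: IS=18 RO=19 EX=24 WR=25

cycle = 10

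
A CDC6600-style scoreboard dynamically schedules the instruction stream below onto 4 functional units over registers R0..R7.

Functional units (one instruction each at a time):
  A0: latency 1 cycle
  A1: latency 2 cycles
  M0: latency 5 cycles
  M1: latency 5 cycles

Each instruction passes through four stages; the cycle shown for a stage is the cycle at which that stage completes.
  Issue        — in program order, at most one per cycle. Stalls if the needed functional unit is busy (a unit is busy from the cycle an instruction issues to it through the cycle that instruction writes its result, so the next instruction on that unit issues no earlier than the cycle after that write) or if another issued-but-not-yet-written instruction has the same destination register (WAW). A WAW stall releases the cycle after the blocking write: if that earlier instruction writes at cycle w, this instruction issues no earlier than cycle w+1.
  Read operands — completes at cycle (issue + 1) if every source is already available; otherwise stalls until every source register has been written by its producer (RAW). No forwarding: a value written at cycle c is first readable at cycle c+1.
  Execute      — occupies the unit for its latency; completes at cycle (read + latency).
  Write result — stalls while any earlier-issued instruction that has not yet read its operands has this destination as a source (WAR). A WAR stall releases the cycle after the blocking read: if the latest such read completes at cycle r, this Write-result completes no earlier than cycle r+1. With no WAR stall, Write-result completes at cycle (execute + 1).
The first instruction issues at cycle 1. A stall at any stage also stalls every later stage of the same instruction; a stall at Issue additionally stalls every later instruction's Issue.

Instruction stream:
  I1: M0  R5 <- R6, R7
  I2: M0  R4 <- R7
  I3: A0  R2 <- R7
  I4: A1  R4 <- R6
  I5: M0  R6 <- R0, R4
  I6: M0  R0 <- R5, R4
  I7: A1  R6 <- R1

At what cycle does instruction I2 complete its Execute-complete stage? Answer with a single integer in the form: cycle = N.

cycle = 15

t=1  I1→M0
t=2  I1 RO
t=7  I1 EX
t=8  I1 WR R5
t=9  I2→M0
t=10  I2 RO | I3→A0
t=11  I3 RO
t=12  I3 EX
t=13  I3 WR R2
t=15  I2 EX
t=16  I2 WR R4
t=17  I4→A1
t=18  I4 RO | I5→M0
t=20  I4 EX
t=21  I4 WR R4
t=22  I5 RO
t=27  I5 EX
t=28  I5 WR R6
t=29  I6→M0
t=30  I6 RO | I7→A1
t=31  I7 RO
t=33  I7 EX
t=34  I7 WR R6
t=35  I6 EX
t=36  I6 WR R0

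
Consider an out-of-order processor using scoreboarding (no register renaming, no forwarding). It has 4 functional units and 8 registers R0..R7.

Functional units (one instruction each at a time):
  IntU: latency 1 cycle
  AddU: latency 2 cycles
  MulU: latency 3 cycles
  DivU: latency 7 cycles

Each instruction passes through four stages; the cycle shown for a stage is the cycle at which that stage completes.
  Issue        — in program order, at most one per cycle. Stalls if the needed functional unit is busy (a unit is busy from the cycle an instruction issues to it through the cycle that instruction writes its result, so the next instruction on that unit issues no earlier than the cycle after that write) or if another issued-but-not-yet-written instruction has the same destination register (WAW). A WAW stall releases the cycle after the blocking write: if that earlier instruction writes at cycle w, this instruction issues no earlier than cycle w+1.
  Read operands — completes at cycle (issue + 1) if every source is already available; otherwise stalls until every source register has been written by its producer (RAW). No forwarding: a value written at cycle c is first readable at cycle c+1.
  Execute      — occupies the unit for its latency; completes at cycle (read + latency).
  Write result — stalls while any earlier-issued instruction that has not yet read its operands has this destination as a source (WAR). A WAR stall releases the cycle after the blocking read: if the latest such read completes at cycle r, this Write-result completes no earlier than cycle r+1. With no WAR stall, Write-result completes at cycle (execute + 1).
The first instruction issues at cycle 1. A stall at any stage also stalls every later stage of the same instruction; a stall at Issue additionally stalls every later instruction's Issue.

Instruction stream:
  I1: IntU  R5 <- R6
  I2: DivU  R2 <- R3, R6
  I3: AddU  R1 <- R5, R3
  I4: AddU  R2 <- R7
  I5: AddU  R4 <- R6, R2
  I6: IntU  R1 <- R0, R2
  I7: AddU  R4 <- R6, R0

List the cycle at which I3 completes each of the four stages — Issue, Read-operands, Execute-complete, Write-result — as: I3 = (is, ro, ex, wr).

I3 = (3, 5, 7, 8)

c1: I1 issues→IntU
c2: I1 reads · I2 issues→DivU
c3: I1 exec-done · I2 reads · I3 issues→AddU
c4: I1 writes R5
c5: I3 reads
c7: I3 exec-done
c8: I3 writes R1
c10: I2 exec-done
c11: I2 writes R2
c12: I4 issues→AddU
c13: I4 reads
c15: I4 exec-done
c16: I4 writes R2
c17: I5 issues→AddU
c18: I5 reads · I6 issues→IntU
c19: I6 reads
c20: I5 exec-done · I6 exec-done
c21: I5 writes R4 · I6 writes R1
c22: I7 issues→AddU
c23: I7 reads
c25: I7 exec-done
c26: I7 writes R4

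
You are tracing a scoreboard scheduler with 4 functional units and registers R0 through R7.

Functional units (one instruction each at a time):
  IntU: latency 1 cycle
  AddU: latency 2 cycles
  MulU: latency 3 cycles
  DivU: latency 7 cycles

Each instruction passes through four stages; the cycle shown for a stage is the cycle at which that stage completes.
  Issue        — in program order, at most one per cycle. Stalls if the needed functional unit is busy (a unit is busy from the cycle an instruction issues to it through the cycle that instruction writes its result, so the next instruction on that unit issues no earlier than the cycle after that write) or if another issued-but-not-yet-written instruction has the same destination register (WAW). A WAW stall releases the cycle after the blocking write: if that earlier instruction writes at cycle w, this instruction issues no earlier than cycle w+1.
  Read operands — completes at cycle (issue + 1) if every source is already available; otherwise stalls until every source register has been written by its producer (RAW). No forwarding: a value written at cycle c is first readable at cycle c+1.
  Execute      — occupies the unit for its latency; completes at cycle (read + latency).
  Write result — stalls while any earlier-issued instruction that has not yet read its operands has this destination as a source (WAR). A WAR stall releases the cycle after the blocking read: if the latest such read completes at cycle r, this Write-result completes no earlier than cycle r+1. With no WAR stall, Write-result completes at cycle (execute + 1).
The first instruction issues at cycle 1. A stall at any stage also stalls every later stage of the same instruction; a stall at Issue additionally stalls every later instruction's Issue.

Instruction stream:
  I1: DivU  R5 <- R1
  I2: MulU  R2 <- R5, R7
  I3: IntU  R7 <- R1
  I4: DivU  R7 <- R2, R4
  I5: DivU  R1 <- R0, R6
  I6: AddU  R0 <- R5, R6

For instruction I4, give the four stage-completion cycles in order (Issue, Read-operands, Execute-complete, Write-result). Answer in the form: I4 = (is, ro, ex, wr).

  I1 | 1 | 2 | 9 | 10
  I2 | 2 | 11 | 14 | 15   RAW R5: wait I1 write@10
  I3 | 3 | 4 | 5 | 12   WAR R7: wait I2 read@11
  I4 | 13 | 16 | 23 | 24   WAW R7: wait I3 write@12 · RAW R2: wait I2 write@15
  I5 | 25 | 26 | 33 | 34   struct: DivU busy until I4 writes@24
  I6 | 26 | 27 | 29 | 30

I4 = (13, 16, 23, 24)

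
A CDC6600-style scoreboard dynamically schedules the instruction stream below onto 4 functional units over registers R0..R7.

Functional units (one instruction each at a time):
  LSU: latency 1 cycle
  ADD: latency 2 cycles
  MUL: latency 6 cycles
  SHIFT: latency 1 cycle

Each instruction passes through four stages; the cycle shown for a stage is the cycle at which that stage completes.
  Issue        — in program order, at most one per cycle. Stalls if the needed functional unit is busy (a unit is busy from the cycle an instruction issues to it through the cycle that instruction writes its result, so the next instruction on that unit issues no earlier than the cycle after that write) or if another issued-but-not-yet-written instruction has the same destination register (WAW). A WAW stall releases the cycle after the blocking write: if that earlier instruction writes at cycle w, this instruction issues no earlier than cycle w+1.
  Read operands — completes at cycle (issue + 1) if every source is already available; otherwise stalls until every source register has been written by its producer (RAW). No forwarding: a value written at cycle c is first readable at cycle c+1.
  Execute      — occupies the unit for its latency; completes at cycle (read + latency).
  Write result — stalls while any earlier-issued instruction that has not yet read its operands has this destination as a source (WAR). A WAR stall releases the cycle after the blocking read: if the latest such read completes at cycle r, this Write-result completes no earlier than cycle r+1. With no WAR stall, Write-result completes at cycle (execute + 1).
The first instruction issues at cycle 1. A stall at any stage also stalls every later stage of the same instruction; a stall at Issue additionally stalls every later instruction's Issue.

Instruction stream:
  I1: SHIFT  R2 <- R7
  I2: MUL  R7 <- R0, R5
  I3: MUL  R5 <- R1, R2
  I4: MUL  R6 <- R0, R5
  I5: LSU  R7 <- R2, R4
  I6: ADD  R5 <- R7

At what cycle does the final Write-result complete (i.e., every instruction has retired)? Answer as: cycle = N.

cycle 1: I1 dispatched to SHIFT
cycle 2: I1 operands ready, I2 dispatched to MUL
cycle 3: I1 complete, I2 operands ready
cycle 4: R2←I1
cycle 9: I2 complete
cycle 10: R7←I2
cycle 11: I3 dispatched to MUL
cycle 12: I3 operands ready
cycle 18: I3 complete
cycle 19: R5←I3
cycle 20: I4 dispatched to MUL
cycle 21: I4 operands ready, I5 dispatched to LSU
cycle 22: I5 operands ready, I6 dispatched to ADD
cycle 23: I5 complete
cycle 24: R7←I5
cycle 25: I6 operands ready
cycle 27: I4 complete, I6 complete
cycle 28: R6←I4, R5←I6

cycle = 28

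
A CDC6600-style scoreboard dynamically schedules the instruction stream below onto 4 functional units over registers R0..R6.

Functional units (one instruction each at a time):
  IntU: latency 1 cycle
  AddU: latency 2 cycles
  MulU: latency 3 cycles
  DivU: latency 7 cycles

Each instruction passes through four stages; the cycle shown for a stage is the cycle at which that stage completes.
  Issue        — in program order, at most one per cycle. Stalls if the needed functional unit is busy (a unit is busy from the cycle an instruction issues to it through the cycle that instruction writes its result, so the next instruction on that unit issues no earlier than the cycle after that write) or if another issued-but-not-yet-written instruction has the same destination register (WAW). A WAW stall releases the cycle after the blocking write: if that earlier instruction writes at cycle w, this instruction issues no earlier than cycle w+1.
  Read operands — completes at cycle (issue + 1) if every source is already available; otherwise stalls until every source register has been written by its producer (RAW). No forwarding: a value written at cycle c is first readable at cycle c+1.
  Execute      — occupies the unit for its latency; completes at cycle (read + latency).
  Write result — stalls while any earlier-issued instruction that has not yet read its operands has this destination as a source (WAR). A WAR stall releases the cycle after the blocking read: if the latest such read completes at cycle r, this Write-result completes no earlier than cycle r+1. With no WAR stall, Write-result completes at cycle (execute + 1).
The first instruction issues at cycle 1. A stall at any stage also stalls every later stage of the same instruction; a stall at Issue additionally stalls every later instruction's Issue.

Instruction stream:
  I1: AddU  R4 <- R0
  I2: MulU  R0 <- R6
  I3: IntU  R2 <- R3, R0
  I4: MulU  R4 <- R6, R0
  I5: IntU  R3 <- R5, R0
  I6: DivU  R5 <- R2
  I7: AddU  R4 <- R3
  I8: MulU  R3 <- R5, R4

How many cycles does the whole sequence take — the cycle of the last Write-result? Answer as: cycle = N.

t=1  I1 dispatched to AddU
t=2  I1 operands ready | I2 dispatched to MulU
t=3  I2 operands ready | I3 dispatched to IntU
t=4  I1 complete
t=5  R4←I1
t=6  I2 complete
t=7  R0←I2
t=8  I3 operands ready | I4 dispatched to MulU
t=9  I3 complete | I4 operands ready
t=10  R2←I3
t=11  I5 dispatched to IntU
t=12  I4 complete | I5 operands ready | I6 dispatched to DivU
t=13  R4←I4 | I5 complete | I6 operands ready
t=14  R3←I5 | I7 dispatched to AddU
t=15  I7 operands ready | I8 dispatched to MulU
t=17  I7 complete
t=18  R4←I7
t=20  I6 complete
t=21  R5←I6
t=22  I8 operands ready
t=25  I8 complete
t=26  R3←I8

cycle = 26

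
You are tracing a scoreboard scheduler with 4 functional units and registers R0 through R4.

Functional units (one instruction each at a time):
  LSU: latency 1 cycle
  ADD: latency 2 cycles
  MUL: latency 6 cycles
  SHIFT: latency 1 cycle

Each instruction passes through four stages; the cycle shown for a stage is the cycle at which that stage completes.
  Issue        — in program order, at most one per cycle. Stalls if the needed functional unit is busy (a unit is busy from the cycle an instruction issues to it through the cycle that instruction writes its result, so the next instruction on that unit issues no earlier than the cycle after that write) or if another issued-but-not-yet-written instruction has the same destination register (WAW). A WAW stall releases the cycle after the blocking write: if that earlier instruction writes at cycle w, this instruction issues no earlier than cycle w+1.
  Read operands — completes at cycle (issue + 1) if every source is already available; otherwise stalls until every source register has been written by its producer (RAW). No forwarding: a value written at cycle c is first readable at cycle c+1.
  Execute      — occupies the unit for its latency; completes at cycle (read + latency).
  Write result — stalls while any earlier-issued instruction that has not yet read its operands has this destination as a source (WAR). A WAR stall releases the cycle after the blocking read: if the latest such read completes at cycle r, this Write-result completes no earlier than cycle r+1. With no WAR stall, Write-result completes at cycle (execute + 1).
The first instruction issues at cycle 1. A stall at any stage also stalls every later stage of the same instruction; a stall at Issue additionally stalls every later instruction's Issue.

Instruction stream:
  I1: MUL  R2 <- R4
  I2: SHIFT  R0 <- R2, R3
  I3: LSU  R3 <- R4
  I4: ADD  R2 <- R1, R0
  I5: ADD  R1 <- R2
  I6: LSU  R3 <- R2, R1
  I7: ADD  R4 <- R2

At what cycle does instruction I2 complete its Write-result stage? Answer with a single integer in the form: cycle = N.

1) issue 1, read 2, done 8, write 9
2) issue 2, read 10, done 11, write 12  <RAW R2: wait I1 write@9>
3) issue 3, read 4, done 5, write 11  <WAR R3: wait I2 read@10>
4) issue 10, read 13, done 15, write 16  <WAW R2: wait I1 write@9 / RAW R0: wait I2 write@12>
5) issue 17, read 18, done 20, write 21  <struct: ADD busy until I4 writes@16>
6) issue 18, read 22, done 23, write 24  <RAW R1: wait I5 write@21>
7) issue 22, read 23, done 25, write 26  <struct: ADD busy until I5 writes@21>

cycle = 12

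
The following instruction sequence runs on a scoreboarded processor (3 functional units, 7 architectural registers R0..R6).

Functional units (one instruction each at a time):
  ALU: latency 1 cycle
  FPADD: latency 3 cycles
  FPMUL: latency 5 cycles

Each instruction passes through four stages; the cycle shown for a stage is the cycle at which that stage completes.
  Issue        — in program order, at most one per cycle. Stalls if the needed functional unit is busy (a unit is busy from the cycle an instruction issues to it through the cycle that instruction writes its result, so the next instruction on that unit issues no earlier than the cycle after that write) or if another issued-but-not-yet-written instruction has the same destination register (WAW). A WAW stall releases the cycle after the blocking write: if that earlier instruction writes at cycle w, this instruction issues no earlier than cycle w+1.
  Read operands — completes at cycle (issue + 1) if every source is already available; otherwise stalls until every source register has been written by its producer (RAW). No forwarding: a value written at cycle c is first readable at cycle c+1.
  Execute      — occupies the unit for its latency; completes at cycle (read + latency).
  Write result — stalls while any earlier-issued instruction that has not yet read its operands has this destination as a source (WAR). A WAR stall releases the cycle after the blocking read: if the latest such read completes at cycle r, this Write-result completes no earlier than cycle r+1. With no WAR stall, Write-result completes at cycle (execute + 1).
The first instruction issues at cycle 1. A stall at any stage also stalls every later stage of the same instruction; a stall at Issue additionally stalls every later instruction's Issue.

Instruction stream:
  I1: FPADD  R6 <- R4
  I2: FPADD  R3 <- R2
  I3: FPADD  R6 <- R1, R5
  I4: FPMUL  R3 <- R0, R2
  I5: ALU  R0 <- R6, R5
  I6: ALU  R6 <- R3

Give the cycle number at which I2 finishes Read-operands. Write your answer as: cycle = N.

  I1 | 1 | 2 | 5 | 6
  I2 | 7 | 8 | 11 | 12   struct: FPADD busy until I1 writes@6
  I3 | 13 | 14 | 17 | 18   struct: FPADD busy until I2 writes@12
  I4 | 14 | 15 | 20 | 21
  I5 | 15 | 19 | 20 | 21   RAW R6: wait I3 write@18
  I6 | 22 | 23 | 24 | 25   struct: ALU busy until I5 writes@21

cycle = 8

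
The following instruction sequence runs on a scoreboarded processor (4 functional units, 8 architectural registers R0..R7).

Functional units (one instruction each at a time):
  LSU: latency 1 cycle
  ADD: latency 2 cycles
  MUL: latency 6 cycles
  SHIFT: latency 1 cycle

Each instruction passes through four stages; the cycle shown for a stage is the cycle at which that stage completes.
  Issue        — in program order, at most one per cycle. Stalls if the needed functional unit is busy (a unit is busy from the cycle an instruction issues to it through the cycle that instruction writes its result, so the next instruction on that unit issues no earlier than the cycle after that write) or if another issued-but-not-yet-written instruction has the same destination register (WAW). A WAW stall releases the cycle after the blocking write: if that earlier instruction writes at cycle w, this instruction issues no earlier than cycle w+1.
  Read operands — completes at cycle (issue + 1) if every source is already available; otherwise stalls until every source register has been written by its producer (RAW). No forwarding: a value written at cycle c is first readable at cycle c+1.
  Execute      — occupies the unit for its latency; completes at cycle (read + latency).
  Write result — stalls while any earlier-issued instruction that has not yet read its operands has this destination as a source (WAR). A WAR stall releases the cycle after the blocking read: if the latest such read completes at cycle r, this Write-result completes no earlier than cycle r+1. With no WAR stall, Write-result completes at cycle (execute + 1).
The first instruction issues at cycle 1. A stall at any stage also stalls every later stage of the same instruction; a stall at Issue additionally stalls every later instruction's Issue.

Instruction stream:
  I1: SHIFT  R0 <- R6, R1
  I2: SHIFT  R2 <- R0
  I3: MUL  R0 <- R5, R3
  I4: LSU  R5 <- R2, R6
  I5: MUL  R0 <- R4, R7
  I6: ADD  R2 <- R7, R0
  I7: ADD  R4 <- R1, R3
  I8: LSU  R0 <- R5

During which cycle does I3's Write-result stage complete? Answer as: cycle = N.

[1] issue I1 (SHIFT)
[2] I1 read-ops
[3] I1 finished on SHIFT
[4] I1→R0
[5] issue I2 (SHIFT)
[6] I2 read-ops | issue I3 (MUL)
[7] I2 finished on SHIFT | I3 read-ops | issue I4 (LSU)
[8] I2→R2
[9] I4 read-ops
[10] I4 finished on LSU
[11] I4→R5
[13] I3 finished on MUL
[14] I3→R0
[15] issue I5 (MUL)
[16] I5 read-ops | issue I6 (ADD)
[22] I5 finished on MUL
[23] I5→R0
[24] I6 read-ops
[26] I6 finished on ADD
[27] I6→R2
[28] issue I7 (ADD)
[29] I7 read-ops | issue I8 (LSU)
[30] I8 read-ops
[31] I7 finished on ADD | I8 finished on LSU
[32] I7→R4 | I8→R0

cycle = 14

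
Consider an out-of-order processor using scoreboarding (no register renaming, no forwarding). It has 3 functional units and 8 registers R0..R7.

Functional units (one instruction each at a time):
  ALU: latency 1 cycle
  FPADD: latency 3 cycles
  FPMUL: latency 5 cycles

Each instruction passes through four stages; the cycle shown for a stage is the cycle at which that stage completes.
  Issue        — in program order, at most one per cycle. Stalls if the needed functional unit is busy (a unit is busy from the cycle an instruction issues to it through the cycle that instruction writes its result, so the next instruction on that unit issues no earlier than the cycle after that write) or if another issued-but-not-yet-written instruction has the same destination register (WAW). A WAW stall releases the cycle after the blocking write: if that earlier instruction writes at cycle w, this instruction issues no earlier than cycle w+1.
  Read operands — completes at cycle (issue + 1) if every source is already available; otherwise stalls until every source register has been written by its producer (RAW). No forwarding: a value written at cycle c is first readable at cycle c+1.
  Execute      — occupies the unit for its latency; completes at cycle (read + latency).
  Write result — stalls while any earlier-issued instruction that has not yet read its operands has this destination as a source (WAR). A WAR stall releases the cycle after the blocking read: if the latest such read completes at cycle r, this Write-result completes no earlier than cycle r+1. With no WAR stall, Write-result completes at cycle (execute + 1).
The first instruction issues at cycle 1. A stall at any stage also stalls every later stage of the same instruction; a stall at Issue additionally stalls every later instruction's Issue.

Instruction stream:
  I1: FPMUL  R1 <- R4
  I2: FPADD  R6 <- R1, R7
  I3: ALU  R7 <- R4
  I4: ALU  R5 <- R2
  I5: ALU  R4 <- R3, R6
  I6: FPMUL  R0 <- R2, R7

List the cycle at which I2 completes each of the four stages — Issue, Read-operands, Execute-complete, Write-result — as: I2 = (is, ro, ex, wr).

I2 = (2, 9, 12, 13)

I1: IS=1 RO=2 EX=7 WR=8
I2: IS=2 RO=9 EX=12 WR=13  [RAW R1: wait I1 write@8]
I3: IS=3 RO=4 EX=5 WR=10  [WAR R7: wait I2 read@9]
I4: IS=11 RO=12 EX=13 WR=14  [struct: ALU busy until I3 writes@10]
I5: IS=15 RO=16 EX=17 WR=18  [struct: ALU busy until I4 writes@14]
I6: IS=16 RO=17 EX=22 WR=23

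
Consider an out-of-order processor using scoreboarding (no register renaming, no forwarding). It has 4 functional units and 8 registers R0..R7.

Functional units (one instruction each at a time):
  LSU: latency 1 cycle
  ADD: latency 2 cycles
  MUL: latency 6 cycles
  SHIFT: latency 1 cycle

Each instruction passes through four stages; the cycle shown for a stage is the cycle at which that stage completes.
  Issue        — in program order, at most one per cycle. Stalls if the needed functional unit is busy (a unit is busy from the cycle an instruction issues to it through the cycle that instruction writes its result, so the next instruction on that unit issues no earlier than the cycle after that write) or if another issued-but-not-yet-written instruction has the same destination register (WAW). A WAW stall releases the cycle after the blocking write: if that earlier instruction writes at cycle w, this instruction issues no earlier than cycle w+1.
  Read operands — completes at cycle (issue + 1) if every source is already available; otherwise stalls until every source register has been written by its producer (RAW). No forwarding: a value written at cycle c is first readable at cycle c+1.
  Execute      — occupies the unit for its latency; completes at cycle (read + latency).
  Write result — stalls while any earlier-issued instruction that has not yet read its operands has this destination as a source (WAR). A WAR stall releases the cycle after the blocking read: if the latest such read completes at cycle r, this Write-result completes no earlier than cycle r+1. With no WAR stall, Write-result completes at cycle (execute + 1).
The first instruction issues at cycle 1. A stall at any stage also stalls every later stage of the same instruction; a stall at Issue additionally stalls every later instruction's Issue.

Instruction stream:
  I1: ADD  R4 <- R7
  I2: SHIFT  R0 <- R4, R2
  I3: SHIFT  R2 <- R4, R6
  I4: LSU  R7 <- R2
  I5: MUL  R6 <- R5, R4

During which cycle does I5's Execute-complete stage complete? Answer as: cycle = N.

c1: I1 issues→ADD
c2: I1 reads | I2 issues→SHIFT
c4: I1 exec-done
c5: I1 writes R4
c6: I2 reads
c7: I2 exec-done
c8: I2 writes R0
c9: I3 issues→SHIFT
c10: I3 reads | I4 issues→LSU
c11: I3 exec-done | I5 issues→MUL
c12: I3 writes R2 | I5 reads
c13: I4 reads
c14: I4 exec-done
c15: I4 writes R7
c18: I5 exec-done
c19: I5 writes R6

cycle = 18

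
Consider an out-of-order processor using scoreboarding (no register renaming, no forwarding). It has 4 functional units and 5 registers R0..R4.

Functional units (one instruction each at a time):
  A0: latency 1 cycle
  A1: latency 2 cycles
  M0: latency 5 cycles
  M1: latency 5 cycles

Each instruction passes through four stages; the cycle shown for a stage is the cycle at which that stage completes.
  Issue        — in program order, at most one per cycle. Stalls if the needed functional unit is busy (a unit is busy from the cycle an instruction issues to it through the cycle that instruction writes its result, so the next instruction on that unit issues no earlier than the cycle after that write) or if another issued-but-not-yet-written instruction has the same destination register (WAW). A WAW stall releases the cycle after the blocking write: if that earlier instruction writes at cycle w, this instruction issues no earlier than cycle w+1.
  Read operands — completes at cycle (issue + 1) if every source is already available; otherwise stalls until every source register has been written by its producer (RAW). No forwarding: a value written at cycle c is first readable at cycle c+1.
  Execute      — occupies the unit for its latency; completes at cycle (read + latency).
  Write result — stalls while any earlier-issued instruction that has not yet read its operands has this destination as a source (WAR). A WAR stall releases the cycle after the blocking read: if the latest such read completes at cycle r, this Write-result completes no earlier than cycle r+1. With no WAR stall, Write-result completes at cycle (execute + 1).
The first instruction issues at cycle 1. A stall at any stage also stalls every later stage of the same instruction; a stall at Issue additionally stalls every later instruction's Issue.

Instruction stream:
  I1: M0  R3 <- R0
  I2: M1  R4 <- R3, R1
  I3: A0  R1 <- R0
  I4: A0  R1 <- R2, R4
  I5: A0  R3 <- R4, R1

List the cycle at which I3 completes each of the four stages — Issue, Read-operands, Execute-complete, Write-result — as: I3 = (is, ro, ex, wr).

[I1] 1/2/7/8
[I2] 2/9/14/15  (RAW R3: wait I1 write@8)
[I3] 3/4/5/10  (WAR R1: wait I2 read@9)
[I4] 11/16/17/18  (struct: A0 busy until I3 writes@10; RAW R4: wait I2 write@15)
[I5] 19/20/21/22  (struct: A0 busy until I4 writes@18)

I3 = (3, 4, 5, 10)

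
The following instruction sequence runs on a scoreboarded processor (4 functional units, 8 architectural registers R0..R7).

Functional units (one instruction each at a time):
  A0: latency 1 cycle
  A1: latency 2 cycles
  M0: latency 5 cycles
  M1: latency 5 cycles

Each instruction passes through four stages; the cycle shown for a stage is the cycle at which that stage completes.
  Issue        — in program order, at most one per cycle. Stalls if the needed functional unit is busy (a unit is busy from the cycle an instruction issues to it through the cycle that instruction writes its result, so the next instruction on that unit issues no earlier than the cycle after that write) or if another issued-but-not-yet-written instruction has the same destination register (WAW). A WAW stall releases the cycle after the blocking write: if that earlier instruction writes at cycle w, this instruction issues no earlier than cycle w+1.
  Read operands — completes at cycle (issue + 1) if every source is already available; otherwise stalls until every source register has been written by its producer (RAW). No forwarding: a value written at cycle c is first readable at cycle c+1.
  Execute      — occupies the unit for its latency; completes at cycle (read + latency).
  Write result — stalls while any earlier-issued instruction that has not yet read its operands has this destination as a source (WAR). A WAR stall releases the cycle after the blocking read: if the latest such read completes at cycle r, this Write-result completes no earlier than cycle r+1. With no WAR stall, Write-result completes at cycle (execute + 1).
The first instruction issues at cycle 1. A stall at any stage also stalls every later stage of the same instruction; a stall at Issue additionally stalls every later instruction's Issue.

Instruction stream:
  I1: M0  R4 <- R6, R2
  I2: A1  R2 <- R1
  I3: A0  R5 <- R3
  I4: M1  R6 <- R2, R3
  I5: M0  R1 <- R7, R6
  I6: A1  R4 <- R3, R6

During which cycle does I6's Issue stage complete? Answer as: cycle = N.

[1] I1 issues→M0
[2] I1 reads · I2 issues→A1
[3] I2 reads · I3 issues→A0
[4] I3 reads · I4 issues→M1
[5] I2 exec-done · I3 exec-done
[6] I2 writes R2 · I3 writes R5
[7] I1 exec-done · I4 reads
[8] I1 writes R4
[9] I5 issues→M0
[10] I6 issues→A1
[12] I4 exec-done
[13] I4 writes R6
[14] I5 reads · I6 reads
[16] I6 exec-done
[17] I6 writes R4
[19] I5 exec-done
[20] I5 writes R1

cycle = 10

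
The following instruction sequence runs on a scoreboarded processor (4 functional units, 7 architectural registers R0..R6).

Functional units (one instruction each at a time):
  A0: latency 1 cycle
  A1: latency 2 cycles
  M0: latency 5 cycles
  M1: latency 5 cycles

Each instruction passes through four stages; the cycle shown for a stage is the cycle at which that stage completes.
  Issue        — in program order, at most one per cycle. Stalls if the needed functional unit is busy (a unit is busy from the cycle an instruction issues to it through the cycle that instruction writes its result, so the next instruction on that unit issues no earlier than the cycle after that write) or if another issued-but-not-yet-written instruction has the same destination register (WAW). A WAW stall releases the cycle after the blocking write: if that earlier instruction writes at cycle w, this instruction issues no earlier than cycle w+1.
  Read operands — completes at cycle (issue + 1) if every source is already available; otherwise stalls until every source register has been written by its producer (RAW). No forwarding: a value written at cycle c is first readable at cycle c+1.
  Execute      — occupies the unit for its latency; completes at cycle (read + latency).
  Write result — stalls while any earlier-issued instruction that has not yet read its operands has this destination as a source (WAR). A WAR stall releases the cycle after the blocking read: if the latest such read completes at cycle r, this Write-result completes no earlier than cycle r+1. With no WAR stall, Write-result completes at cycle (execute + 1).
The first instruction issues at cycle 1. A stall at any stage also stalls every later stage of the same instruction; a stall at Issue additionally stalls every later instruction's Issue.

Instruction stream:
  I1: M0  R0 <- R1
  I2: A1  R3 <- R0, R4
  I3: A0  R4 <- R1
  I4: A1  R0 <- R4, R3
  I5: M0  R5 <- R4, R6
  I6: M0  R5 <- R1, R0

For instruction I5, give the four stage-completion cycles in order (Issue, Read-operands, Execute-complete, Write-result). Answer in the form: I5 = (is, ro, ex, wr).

I5 = (14, 15, 20, 21)

I1 -> (1, 2, 7, 8)
I2 -> (2, 9, 11, 12)  // RAW R0: wait I1 write@8
I3 -> (3, 4, 5, 10)  // WAR R4: wait I2 read@9
I4 -> (13, 14, 16, 17)  // struct: A1 busy until I2 writes@12
I5 -> (14, 15, 20, 21)
I6 -> (22, 23, 28, 29)  // struct: M0 busy until I5 writes@21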